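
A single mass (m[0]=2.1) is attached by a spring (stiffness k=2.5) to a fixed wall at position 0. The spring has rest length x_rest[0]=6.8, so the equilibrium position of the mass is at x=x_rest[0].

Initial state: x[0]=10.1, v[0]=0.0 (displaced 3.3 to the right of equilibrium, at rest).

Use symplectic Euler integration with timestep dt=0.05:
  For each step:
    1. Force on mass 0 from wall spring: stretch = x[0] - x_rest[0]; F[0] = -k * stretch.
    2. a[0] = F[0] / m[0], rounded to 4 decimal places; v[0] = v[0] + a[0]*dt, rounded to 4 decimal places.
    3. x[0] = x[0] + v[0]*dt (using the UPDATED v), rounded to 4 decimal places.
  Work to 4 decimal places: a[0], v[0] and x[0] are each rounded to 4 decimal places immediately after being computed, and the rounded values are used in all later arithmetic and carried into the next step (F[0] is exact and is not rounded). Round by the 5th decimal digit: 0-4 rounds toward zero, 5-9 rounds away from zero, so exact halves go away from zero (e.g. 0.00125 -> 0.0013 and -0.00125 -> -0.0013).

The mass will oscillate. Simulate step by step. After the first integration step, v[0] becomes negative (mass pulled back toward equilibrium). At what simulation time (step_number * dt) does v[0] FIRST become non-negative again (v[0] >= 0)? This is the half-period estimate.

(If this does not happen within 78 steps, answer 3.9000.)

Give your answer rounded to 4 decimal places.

Step 0: x=[10.1000] v=[0.0000]
Step 1: x=[10.0902] v=[-0.1964]
Step 2: x=[10.0706] v=[-0.3922]
Step 3: x=[10.0413] v=[-0.5869]
Step 4: x=[10.0023] v=[-0.7798]
Step 5: x=[9.9538] v=[-0.9704]
Step 6: x=[9.8959] v=[-1.1581]
Step 7: x=[9.8288] v=[-1.3424]
Step 8: x=[9.7527] v=[-1.5227]
Step 9: x=[9.6678] v=[-1.6985]
Step 10: x=[9.5743] v=[-1.8692]
Step 11: x=[9.4726] v=[-2.0343]
Step 12: x=[9.3629] v=[-2.1934]
Step 13: x=[9.2456] v=[-2.3460]
Step 14: x=[9.1210] v=[-2.4916]
Step 15: x=[8.9895] v=[-2.6298]
Step 16: x=[8.8515] v=[-2.7601]
Step 17: x=[8.7074] v=[-2.8822]
Step 18: x=[8.5576] v=[-2.9957]
Step 19: x=[8.4026] v=[-3.1003]
Step 20: x=[8.2428] v=[-3.1957]
Step 21: x=[8.0787] v=[-3.2816]
Step 22: x=[7.9108] v=[-3.3577]
Step 23: x=[7.7396] v=[-3.4238]
Step 24: x=[7.5656] v=[-3.4797]
Step 25: x=[7.3893] v=[-3.5253]
Step 26: x=[7.2113] v=[-3.5604]
Step 27: x=[7.0321] v=[-3.5849]
Step 28: x=[6.8522] v=[-3.5987]
Step 29: x=[6.6721] v=[-3.6018]
Step 30: x=[6.4924] v=[-3.5942]
Step 31: x=[6.3136] v=[-3.5759]
Step 32: x=[6.1363] v=[-3.5470]
Step 33: x=[5.9609] v=[-3.5075]
Step 34: x=[5.7880] v=[-3.4576]
Step 35: x=[5.6181] v=[-3.3974]
Step 36: x=[5.4517] v=[-3.3271]
Step 37: x=[5.2894] v=[-3.2468]
Step 38: x=[5.1316] v=[-3.1569]
Step 39: x=[4.9787] v=[-3.0576]
Step 40: x=[4.8312] v=[-2.9492]
Step 41: x=[4.6896] v=[-2.8320]
Step 42: x=[4.5543] v=[-2.7064]
Step 43: x=[4.4257] v=[-2.5727]
Step 44: x=[4.3041] v=[-2.4314]
Step 45: x=[4.1900] v=[-2.2828]
Step 46: x=[4.0836] v=[-2.1274]
Step 47: x=[3.9853] v=[-1.9657]
Step 48: x=[3.8954] v=[-1.7982]
Step 49: x=[3.8141] v=[-1.6253]
Step 50: x=[3.7417] v=[-1.4476]
Step 51: x=[3.6784] v=[-1.2656]
Step 52: x=[3.6244] v=[-1.0798]
Step 53: x=[3.5799] v=[-0.8908]
Step 54: x=[3.5449] v=[-0.6991]
Step 55: x=[3.5196] v=[-0.5053]
Step 56: x=[3.5041] v=[-0.3100]
Step 57: x=[3.4984] v=[-0.1138]
Step 58: x=[3.5025] v=[0.0827]
First v>=0 after going negative at step 58, time=2.9000

Answer: 2.9000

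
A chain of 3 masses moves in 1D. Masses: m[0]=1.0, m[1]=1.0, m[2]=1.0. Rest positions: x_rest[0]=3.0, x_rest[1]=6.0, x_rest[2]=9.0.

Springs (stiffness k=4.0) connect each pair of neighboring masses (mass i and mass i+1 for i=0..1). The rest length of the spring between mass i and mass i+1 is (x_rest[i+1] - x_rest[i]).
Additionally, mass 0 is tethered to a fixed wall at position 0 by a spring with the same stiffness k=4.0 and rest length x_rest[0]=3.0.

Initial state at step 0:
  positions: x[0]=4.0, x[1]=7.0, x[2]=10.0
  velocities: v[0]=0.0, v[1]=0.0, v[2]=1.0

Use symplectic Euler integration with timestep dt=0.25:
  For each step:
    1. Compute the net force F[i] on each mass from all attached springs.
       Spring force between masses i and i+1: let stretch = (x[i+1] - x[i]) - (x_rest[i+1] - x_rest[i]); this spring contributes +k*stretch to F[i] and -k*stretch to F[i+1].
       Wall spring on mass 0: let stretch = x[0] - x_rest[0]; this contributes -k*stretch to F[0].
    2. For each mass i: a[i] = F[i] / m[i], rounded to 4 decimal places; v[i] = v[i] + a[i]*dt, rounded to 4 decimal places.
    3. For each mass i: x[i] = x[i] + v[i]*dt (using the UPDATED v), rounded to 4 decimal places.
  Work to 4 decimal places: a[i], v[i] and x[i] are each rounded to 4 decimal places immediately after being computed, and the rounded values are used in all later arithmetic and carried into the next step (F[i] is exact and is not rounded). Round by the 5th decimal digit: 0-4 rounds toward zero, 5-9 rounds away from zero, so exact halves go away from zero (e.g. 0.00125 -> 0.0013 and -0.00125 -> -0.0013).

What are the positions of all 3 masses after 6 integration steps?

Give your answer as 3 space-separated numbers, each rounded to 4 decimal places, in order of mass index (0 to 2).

Answer: 3.3206 6.4575 9.8643

Derivation:
Step 0: x=[4.0000 7.0000 10.0000] v=[0.0000 0.0000 1.0000]
Step 1: x=[3.7500 7.0000 10.2500] v=[-1.0000 0.0000 1.0000]
Step 2: x=[3.3750 7.0000 10.4375] v=[-1.5000 0.0000 0.7500]
Step 3: x=[3.0625 6.9531 10.5156] v=[-1.2500 -0.1875 0.3125]
Step 4: x=[2.9570 6.8242 10.4531] v=[-0.4219 -0.5156 -0.2500]
Step 5: x=[3.0791 6.6357 10.2334] v=[0.4883 -0.7539 -0.8789]
Step 6: x=[3.3206 6.4575 9.8643] v=[0.9658 -0.7128 -1.4766]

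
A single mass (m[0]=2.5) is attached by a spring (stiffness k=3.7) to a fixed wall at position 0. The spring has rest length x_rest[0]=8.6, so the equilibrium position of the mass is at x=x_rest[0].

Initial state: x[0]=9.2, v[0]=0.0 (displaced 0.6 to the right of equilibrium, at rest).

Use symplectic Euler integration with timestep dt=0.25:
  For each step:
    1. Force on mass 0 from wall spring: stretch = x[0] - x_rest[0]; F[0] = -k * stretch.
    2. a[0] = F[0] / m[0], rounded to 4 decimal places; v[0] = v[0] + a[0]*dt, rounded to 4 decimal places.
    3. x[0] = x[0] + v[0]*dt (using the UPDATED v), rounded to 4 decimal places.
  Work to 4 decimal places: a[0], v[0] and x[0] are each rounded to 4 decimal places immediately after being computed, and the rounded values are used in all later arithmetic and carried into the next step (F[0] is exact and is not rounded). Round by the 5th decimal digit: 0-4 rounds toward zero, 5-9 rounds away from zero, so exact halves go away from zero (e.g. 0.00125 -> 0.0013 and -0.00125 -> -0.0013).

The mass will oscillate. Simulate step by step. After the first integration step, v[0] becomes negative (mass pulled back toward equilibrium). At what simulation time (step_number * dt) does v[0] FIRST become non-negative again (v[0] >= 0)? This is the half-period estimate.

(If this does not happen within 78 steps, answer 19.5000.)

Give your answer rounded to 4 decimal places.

Answer: 2.7500

Derivation:
Step 0: x=[9.2000] v=[0.0000]
Step 1: x=[9.1445] v=[-0.2220]
Step 2: x=[9.0386] v=[-0.4235]
Step 3: x=[8.8922] v=[-0.5858]
Step 4: x=[8.7187] v=[-0.6939]
Step 5: x=[8.5343] v=[-0.7378]
Step 6: x=[8.3559] v=[-0.7135]
Step 7: x=[8.2001] v=[-0.6232]
Step 8: x=[8.0813] v=[-0.4752]
Step 9: x=[8.0105] v=[-0.2833]
Step 10: x=[7.9942] v=[-0.0652]
Step 11: x=[8.0340] v=[0.1590]
First v>=0 after going negative at step 11, time=2.7500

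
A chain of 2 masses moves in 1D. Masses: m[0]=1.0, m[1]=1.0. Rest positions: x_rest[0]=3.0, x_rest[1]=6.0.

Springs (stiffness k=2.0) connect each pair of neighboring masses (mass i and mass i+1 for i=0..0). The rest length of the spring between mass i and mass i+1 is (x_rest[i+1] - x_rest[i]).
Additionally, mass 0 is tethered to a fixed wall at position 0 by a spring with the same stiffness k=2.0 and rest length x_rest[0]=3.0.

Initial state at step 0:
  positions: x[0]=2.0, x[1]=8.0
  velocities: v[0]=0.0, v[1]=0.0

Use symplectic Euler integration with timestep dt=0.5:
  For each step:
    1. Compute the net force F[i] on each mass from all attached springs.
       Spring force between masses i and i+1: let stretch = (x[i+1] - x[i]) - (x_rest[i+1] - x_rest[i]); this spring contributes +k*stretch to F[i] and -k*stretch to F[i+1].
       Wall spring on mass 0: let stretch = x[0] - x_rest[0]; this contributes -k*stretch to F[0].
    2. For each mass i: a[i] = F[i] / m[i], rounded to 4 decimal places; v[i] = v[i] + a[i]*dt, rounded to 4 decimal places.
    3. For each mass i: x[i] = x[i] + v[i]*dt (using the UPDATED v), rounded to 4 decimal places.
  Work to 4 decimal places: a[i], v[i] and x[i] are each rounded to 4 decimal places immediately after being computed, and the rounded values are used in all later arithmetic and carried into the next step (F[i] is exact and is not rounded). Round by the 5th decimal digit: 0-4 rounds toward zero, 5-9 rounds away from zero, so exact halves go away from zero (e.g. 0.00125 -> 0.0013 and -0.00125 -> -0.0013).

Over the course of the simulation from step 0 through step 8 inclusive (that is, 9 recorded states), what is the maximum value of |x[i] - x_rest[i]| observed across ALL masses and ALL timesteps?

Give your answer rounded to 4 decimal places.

Step 0: x=[2.0000 8.0000] v=[0.0000 0.0000]
Step 1: x=[4.0000 6.5000] v=[4.0000 -3.0000]
Step 2: x=[5.2500 5.2500] v=[2.5000 -2.5000]
Step 3: x=[3.8750 5.5000] v=[-2.7500 0.5000]
Step 4: x=[1.3750 6.4375] v=[-5.0000 1.8750]
Step 5: x=[0.7188 6.3438] v=[-1.3125 -0.1875]
Step 6: x=[2.5157 4.9376] v=[3.5937 -2.8125]
Step 7: x=[4.2657 3.8204] v=[3.4999 -2.2344]
Step 8: x=[3.6602 4.4259] v=[-1.2111 1.2109]
Max displacement = 2.2812

Answer: 2.2812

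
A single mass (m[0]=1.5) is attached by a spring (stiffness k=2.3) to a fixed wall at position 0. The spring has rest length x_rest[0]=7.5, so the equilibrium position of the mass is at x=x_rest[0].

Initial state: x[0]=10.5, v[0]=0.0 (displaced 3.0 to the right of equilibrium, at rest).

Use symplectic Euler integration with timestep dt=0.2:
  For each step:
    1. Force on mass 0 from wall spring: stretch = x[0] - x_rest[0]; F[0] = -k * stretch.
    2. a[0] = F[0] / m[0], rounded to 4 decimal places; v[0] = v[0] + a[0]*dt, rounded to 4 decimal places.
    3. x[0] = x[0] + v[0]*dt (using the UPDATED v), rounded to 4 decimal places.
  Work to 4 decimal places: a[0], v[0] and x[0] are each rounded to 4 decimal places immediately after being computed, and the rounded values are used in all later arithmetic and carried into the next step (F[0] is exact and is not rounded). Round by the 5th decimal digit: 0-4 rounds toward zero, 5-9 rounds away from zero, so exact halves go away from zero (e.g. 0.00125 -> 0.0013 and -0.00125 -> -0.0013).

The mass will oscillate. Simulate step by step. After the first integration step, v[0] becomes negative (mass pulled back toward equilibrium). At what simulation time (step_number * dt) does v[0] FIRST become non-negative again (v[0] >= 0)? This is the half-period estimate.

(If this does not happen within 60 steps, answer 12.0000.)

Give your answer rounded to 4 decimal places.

Answer: 2.6000

Derivation:
Step 0: x=[10.5000] v=[0.0000]
Step 1: x=[10.3160] v=[-0.9200]
Step 2: x=[9.9593] v=[-1.7836]
Step 3: x=[9.4517] v=[-2.5378]
Step 4: x=[8.8244] v=[-3.1363]
Step 5: x=[8.1159] v=[-3.5424]
Step 6: x=[7.3696] v=[-3.7313]
Step 7: x=[6.6313] v=[-3.6913]
Step 8: x=[5.9463] v=[-3.4249]
Step 9: x=[5.3566] v=[-2.9484]
Step 10: x=[4.8984] v=[-2.2911]
Step 11: x=[4.5997] v=[-1.4933]
Step 12: x=[4.4789] v=[-0.6039]
Step 13: x=[4.5434] v=[0.3226]
First v>=0 after going negative at step 13, time=2.6000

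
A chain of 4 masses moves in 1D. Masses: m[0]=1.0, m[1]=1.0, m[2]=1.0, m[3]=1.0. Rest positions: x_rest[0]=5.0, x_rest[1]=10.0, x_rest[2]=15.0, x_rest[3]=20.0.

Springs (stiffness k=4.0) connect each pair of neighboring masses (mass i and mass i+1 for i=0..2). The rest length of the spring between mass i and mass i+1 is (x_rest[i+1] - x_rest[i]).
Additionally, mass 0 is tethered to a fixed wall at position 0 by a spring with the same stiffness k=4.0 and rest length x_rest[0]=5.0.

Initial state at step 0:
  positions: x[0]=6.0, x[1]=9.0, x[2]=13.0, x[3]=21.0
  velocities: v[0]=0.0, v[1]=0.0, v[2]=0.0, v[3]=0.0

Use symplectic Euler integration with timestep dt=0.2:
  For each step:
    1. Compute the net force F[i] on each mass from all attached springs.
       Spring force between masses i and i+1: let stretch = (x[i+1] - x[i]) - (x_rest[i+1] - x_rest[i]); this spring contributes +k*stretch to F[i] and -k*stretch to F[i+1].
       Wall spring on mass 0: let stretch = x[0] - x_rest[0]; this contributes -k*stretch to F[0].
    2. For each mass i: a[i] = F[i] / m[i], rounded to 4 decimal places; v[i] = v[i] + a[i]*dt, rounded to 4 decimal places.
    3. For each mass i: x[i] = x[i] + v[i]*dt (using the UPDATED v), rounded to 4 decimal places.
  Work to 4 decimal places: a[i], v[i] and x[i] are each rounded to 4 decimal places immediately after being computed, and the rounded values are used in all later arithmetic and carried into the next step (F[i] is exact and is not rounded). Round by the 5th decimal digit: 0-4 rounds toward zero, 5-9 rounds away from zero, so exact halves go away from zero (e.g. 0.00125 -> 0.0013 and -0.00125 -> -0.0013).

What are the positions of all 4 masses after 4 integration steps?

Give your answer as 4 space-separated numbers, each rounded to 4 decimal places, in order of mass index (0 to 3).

Step 0: x=[6.0000 9.0000 13.0000 21.0000] v=[0.0000 0.0000 0.0000 0.0000]
Step 1: x=[5.5200 9.1600 13.6400 20.5200] v=[-2.4000 0.8000 3.2000 -2.4000]
Step 2: x=[4.7392 9.4544 14.6640 19.7392] v=[-3.9040 1.4720 5.1200 -3.9040]
Step 3: x=[3.9546 9.8279 15.6665 18.9464] v=[-3.9232 1.8675 5.0125 -3.9642]
Step 4: x=[3.4770 10.1958 16.2596 18.4288] v=[-2.3882 1.8397 2.9655 -2.5881]

Answer: 3.4770 10.1958 16.2596 18.4288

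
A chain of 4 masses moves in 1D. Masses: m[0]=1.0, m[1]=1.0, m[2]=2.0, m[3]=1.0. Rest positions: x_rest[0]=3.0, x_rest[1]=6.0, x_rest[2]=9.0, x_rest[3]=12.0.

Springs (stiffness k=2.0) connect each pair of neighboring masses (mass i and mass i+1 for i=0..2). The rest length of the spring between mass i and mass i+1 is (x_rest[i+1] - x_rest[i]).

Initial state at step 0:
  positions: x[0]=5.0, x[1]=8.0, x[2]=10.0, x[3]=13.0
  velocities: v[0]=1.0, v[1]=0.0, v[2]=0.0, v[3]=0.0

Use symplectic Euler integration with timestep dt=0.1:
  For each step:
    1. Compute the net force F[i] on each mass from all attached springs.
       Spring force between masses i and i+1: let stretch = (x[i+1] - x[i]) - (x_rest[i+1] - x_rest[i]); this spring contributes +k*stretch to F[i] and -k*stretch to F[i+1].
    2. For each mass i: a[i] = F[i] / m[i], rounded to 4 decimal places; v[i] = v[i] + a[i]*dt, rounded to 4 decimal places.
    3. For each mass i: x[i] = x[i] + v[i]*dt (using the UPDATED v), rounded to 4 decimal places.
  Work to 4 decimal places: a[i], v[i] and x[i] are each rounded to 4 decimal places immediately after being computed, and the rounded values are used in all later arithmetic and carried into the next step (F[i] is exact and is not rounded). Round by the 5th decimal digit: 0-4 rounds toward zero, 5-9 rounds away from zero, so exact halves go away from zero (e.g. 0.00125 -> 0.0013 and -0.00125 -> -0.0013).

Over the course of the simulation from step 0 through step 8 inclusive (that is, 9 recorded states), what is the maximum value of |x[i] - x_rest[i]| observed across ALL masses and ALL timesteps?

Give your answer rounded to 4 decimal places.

Step 0: x=[5.0000 8.0000 10.0000 13.0000] v=[1.0000 0.0000 0.0000 0.0000]
Step 1: x=[5.1000 7.9800 10.0100 13.0000] v=[1.0000 -0.2000 0.1000 0.0000]
Step 2: x=[5.1976 7.9430 10.0296 13.0002] v=[0.9760 -0.3700 0.1960 0.0020]
Step 3: x=[5.2901 7.8928 10.0580 13.0010] v=[0.9251 -0.5018 0.2844 0.0079]
Step 4: x=[5.3747 7.8339 10.0942 13.0029] v=[0.8456 -0.5893 0.3622 0.0193]
Step 5: x=[5.4484 7.7710 10.1369 13.0067] v=[0.7374 -0.6291 0.4270 0.0376]
Step 6: x=[5.5086 7.7090 10.1846 13.0131] v=[0.6019 -0.6204 0.4774 0.0636]
Step 7: x=[5.5528 7.6525 10.2359 13.0229] v=[0.4420 -0.5654 0.5127 0.0979]
Step 8: x=[5.5790 7.6056 10.2892 13.0370] v=[0.2619 -0.4687 0.5331 0.1405]
Max displacement = 2.5790

Answer: 2.5790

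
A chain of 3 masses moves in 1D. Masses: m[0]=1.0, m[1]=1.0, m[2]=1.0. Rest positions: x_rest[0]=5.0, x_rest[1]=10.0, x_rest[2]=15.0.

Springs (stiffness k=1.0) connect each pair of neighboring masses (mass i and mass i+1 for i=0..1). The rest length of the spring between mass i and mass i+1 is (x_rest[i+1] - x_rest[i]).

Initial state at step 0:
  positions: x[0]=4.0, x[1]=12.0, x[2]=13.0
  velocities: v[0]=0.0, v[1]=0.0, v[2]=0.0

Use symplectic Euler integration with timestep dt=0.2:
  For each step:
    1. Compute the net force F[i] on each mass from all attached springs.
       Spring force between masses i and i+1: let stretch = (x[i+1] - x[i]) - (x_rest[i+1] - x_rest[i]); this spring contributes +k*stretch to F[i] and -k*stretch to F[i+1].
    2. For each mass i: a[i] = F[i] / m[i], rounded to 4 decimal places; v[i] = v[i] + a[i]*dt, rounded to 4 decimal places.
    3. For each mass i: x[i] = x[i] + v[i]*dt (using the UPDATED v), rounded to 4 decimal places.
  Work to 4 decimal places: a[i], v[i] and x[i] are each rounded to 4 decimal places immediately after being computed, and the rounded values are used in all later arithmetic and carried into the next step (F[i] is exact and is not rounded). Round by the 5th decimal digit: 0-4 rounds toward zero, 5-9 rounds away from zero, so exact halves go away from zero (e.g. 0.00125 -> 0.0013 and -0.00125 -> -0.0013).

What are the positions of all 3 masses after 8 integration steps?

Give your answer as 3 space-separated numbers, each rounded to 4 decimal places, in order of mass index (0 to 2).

Answer: 5.7654 7.3366 15.8977

Derivation:
Step 0: x=[4.0000 12.0000 13.0000] v=[0.0000 0.0000 0.0000]
Step 1: x=[4.1200 11.7200 13.1600] v=[0.6000 -1.4000 0.8000]
Step 2: x=[4.3440 11.1936 13.4624] v=[1.1200 -2.6320 1.5120]
Step 3: x=[4.6420 10.4840 13.8740] v=[1.4899 -3.5482 2.0582]
Step 4: x=[4.9737 9.6763 14.3500] v=[1.6583 -4.0386 2.3802]
Step 5: x=[5.2935 8.8674 14.8391] v=[1.5988 -4.0444 2.4455]
Step 6: x=[5.5562 8.1544 15.2893] v=[1.3136 -3.5648 2.2512]
Step 7: x=[5.7228 7.6229 15.6541] v=[0.8332 -2.6575 1.8242]
Step 8: x=[5.7654 7.3366 15.8977] v=[0.2132 -1.4313 1.2180]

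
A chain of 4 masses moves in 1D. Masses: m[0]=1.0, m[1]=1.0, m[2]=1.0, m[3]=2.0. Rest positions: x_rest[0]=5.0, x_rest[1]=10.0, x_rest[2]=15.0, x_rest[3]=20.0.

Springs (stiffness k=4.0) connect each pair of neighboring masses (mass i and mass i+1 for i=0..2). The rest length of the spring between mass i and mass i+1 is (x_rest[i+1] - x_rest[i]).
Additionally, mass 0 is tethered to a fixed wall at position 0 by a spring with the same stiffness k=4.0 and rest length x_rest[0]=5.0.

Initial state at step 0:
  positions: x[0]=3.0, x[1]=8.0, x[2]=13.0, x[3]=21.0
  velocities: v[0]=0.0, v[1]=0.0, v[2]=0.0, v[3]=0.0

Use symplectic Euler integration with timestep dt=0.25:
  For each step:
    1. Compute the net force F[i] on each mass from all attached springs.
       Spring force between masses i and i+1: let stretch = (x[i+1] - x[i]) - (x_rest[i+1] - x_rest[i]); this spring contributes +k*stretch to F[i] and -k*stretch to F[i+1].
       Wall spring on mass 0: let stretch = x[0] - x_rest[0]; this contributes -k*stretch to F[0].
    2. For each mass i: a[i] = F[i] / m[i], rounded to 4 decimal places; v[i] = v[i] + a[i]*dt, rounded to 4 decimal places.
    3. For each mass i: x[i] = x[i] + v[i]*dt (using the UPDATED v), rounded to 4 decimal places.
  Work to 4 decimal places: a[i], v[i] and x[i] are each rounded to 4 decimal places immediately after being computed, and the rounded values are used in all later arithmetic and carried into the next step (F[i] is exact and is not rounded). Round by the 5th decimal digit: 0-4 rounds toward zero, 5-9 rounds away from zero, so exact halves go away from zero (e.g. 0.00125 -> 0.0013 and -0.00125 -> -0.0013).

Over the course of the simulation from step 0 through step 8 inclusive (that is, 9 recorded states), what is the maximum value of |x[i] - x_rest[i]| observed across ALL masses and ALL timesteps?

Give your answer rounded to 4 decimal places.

Answer: 2.6919

Derivation:
Step 0: x=[3.0000 8.0000 13.0000 21.0000] v=[0.0000 0.0000 0.0000 0.0000]
Step 1: x=[3.5000 8.0000 13.7500 20.6250] v=[2.0000 0.0000 3.0000 -1.5000]
Step 2: x=[4.2500 8.3125 14.7813 20.0156] v=[3.0000 1.2500 4.1250 -2.4375]
Step 3: x=[4.9531 9.2266 15.5039 19.3769] v=[2.8125 3.6563 2.8905 -2.5547]
Step 4: x=[5.4863 10.6416 15.6255 18.8791] v=[2.1329 5.6601 0.4862 -1.9912]
Step 5: x=[5.9368 12.0138 15.3145 18.5996] v=[1.8019 5.4887 -1.2441 -1.1180]
Step 6: x=[6.4223 12.6919 14.9996 18.5345] v=[1.9421 2.7124 -1.2597 -0.2606]
Step 7: x=[6.8697 12.3795 14.9915 18.6525] v=[1.7894 -1.2495 -0.0325 0.4720]
Step 8: x=[6.9771 11.3427 15.2456 18.9379] v=[0.4295 -4.1473 1.0165 1.1415]
Max displacement = 2.6919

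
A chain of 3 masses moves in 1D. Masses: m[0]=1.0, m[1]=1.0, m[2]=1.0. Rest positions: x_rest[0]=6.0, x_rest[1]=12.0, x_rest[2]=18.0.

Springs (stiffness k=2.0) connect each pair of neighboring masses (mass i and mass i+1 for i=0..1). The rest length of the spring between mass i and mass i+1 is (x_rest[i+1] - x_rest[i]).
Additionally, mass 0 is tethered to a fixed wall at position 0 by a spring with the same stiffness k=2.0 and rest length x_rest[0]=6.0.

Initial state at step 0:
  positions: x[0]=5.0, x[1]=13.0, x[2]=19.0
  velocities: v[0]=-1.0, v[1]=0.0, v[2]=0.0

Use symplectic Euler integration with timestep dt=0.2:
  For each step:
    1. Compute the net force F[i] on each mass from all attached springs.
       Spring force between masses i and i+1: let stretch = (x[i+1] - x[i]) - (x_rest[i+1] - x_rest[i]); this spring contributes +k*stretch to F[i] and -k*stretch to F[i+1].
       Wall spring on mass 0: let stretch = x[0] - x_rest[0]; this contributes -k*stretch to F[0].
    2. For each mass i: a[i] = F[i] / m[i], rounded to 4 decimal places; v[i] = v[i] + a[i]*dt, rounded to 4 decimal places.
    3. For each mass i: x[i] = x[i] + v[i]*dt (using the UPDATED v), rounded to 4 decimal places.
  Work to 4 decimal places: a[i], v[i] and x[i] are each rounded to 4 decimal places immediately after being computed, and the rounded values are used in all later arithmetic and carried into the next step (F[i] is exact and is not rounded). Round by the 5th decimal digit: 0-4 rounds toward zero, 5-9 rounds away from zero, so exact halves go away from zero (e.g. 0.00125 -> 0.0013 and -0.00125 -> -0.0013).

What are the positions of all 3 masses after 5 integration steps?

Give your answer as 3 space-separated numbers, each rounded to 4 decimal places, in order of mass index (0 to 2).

Step 0: x=[5.0000 13.0000 19.0000] v=[-1.0000 0.0000 0.0000]
Step 1: x=[5.0400 12.8400 19.0000] v=[0.2000 -0.8000 0.0000]
Step 2: x=[5.3008 12.5488 18.9872] v=[1.3040 -1.4560 -0.0640]
Step 3: x=[5.7174 12.1928 18.9393] v=[2.0829 -1.7798 -0.2394]
Step 4: x=[6.1946 11.8585 18.8317] v=[2.3861 -1.6714 -0.5380]
Step 5: x=[6.6294 11.6290 18.6462] v=[2.1738 -1.1477 -0.9273]

Answer: 6.6294 11.6290 18.6462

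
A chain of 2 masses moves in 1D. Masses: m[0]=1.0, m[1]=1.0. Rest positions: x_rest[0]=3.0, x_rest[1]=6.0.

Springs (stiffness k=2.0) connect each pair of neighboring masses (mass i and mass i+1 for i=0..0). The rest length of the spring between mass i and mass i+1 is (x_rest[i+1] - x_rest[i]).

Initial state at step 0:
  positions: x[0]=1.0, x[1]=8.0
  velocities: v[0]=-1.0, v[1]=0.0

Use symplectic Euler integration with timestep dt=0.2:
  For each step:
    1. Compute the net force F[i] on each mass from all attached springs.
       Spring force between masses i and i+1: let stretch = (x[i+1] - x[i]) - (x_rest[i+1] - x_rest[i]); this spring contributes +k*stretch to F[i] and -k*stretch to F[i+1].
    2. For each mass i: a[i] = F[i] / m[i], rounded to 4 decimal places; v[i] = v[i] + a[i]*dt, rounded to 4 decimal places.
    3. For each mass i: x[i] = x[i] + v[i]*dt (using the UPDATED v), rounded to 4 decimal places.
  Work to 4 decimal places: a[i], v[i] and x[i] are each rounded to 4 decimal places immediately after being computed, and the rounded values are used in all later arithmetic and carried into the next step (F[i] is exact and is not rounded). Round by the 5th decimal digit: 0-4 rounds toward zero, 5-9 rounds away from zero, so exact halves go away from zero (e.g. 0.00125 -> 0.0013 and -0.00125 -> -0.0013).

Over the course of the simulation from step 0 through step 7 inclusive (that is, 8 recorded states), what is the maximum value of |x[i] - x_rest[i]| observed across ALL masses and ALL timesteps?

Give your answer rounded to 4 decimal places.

Answer: 2.6454

Derivation:
Step 0: x=[1.0000 8.0000] v=[-1.0000 0.0000]
Step 1: x=[1.1200 7.6800] v=[0.6000 -1.6000]
Step 2: x=[1.5248 7.0752] v=[2.0240 -3.0240]
Step 3: x=[2.1336 6.2664] v=[3.0442 -4.0442]
Step 4: x=[2.8331 5.3669] v=[3.4973 -4.4973]
Step 5: x=[3.4953 4.5047] v=[3.3108 -4.3108]
Step 6: x=[3.9982 3.8018] v=[2.5146 -3.5146]
Step 7: x=[4.2454 3.3546] v=[1.2360 -2.2360]
Max displacement = 2.6454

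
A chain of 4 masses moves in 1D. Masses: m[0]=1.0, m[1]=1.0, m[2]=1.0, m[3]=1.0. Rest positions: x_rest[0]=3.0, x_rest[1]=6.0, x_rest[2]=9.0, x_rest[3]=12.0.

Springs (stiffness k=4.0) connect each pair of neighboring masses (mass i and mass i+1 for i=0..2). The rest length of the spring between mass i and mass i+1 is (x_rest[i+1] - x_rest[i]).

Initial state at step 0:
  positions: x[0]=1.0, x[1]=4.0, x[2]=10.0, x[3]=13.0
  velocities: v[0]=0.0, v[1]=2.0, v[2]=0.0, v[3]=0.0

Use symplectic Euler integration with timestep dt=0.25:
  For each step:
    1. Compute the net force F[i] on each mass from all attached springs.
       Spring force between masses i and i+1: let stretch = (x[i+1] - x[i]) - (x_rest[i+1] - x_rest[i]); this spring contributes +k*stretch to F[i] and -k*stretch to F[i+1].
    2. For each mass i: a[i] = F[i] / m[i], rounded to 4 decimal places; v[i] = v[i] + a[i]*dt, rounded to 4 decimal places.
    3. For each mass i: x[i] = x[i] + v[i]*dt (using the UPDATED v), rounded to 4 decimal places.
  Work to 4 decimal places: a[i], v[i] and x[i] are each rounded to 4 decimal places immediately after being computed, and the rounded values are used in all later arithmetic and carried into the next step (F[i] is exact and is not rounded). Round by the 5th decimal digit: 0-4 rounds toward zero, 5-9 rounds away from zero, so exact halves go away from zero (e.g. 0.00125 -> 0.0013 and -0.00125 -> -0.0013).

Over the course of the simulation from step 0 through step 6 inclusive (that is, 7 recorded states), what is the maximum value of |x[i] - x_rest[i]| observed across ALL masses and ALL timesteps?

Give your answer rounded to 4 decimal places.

Answer: 2.4844

Derivation:
Step 0: x=[1.0000 4.0000 10.0000 13.0000] v=[0.0000 2.0000 0.0000 0.0000]
Step 1: x=[1.0000 5.2500 9.2500 13.0000] v=[0.0000 5.0000 -3.0000 0.0000]
Step 2: x=[1.3125 6.4375 8.4375 12.8125] v=[1.2500 4.7500 -3.2500 -0.7500]
Step 3: x=[2.1563 6.8438 8.2188 12.2813] v=[3.3750 1.6250 -0.8750 -2.1250]
Step 4: x=[3.4219 6.4219 8.6719 11.4844] v=[5.0625 -1.6875 1.8125 -3.1875]
Step 5: x=[4.6875 5.8125 9.2657 10.7344] v=[5.0625 -2.4375 2.3750 -3.0000]
Step 6: x=[5.4844 5.7852 9.3633 10.3672] v=[3.1875 -0.1093 0.3905 -1.4687]
Max displacement = 2.4844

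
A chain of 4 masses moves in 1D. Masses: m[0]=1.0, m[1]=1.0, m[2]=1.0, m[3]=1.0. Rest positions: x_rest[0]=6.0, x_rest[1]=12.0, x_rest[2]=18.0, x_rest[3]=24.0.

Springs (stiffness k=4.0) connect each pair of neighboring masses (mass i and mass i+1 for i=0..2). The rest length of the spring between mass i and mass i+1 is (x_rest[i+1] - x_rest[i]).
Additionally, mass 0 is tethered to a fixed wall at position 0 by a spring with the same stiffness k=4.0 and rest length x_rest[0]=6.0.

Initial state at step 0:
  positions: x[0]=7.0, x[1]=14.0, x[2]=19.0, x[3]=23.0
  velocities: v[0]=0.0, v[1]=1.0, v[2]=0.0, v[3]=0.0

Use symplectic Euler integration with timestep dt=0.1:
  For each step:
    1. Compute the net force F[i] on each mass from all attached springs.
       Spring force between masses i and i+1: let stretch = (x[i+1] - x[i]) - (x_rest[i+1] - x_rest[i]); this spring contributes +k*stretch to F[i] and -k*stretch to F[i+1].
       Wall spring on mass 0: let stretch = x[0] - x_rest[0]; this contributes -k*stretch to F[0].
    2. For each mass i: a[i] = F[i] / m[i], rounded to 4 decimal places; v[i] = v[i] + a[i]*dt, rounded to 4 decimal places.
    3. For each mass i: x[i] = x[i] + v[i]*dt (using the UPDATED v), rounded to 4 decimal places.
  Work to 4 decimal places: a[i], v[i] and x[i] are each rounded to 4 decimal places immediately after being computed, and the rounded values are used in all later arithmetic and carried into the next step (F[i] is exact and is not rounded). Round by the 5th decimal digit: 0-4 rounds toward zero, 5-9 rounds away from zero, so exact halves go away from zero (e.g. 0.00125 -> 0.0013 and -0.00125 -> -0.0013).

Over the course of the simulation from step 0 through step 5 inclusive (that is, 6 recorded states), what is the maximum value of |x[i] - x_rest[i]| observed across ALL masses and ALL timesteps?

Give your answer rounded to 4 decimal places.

Step 0: x=[7.0000 14.0000 19.0000 23.0000] v=[0.0000 1.0000 0.0000 0.0000]
Step 1: x=[7.0000 14.0200 18.9600 23.0800] v=[0.0000 0.2000 -0.4000 0.8000]
Step 2: x=[7.0008 13.9568 18.8872 23.2352] v=[0.0080 -0.6320 -0.7280 1.5520]
Step 3: x=[6.9998 13.8126 18.7911 23.4565] v=[-0.0099 -1.4422 -0.9610 2.2128]
Step 4: x=[6.9913 13.5950 18.6825 23.7312] v=[-0.0847 -2.1759 -1.0862 2.7466]
Step 5: x=[6.9673 13.3168 18.5723 24.0439] v=[-0.2397 -2.7824 -1.1017 3.1271]
Max displacement = 2.0200

Answer: 2.0200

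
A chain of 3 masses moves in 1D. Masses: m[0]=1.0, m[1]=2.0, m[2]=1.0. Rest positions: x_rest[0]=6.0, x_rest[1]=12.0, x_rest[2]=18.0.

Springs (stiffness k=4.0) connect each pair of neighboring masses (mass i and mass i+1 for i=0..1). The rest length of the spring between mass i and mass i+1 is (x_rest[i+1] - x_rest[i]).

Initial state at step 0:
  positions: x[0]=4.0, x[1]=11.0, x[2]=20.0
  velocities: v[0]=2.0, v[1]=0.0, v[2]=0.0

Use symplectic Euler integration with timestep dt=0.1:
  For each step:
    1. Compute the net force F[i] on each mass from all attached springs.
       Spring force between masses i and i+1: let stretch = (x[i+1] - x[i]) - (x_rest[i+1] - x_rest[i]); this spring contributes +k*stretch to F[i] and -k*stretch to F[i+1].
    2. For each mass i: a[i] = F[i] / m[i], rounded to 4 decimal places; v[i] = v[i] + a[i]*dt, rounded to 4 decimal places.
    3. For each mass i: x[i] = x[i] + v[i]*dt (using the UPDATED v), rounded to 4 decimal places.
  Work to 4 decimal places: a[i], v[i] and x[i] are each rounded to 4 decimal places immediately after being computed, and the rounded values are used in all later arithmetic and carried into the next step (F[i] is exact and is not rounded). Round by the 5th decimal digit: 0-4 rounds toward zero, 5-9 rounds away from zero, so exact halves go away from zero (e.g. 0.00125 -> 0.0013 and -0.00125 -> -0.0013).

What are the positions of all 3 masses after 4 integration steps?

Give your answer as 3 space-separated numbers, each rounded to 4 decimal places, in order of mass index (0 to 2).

Answer: 5.1220 11.3919 18.8943

Derivation:
Step 0: x=[4.0000 11.0000 20.0000] v=[2.0000 0.0000 0.0000]
Step 1: x=[4.2400 11.0400 19.8800] v=[2.4000 0.4000 -1.2000]
Step 2: x=[4.5120 11.1208 19.6464] v=[2.7200 0.8080 -2.3360]
Step 3: x=[4.8084 11.2399 19.3118] v=[2.9635 1.1914 -3.3462]
Step 4: x=[5.1220 11.3919 18.8943] v=[3.1361 1.5195 -4.1750]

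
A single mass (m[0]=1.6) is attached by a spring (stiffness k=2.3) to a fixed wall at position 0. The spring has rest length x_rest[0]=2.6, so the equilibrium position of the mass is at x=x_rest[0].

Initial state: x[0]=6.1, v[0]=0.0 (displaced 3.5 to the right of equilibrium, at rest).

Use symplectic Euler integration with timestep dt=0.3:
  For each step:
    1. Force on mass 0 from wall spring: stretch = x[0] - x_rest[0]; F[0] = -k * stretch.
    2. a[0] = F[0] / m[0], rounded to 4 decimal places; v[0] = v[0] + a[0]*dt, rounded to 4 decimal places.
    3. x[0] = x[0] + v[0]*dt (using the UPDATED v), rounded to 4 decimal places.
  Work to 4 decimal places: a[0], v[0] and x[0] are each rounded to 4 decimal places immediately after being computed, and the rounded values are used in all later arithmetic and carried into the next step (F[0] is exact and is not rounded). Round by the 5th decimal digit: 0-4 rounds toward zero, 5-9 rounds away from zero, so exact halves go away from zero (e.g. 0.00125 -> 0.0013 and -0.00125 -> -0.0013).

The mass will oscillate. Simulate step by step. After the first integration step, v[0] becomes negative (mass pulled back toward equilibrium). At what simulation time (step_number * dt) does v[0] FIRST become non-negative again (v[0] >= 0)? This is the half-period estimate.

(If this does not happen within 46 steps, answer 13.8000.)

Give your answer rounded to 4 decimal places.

Answer: 2.7000

Derivation:
Step 0: x=[6.1000] v=[0.0000]
Step 1: x=[5.6472] v=[-1.5094]
Step 2: x=[4.8002] v=[-2.8235]
Step 3: x=[3.6685] v=[-3.7723]
Step 4: x=[2.3986] v=[-4.2331]
Step 5: x=[1.1547] v=[-4.1463]
Step 6: x=[0.0978] v=[-3.5230]
Step 7: x=[-0.6354] v=[-2.4439]
Step 8: x=[-0.9500] v=[-1.0486]
Step 9: x=[-0.8053] v=[0.4823]
First v>=0 after going negative at step 9, time=2.7000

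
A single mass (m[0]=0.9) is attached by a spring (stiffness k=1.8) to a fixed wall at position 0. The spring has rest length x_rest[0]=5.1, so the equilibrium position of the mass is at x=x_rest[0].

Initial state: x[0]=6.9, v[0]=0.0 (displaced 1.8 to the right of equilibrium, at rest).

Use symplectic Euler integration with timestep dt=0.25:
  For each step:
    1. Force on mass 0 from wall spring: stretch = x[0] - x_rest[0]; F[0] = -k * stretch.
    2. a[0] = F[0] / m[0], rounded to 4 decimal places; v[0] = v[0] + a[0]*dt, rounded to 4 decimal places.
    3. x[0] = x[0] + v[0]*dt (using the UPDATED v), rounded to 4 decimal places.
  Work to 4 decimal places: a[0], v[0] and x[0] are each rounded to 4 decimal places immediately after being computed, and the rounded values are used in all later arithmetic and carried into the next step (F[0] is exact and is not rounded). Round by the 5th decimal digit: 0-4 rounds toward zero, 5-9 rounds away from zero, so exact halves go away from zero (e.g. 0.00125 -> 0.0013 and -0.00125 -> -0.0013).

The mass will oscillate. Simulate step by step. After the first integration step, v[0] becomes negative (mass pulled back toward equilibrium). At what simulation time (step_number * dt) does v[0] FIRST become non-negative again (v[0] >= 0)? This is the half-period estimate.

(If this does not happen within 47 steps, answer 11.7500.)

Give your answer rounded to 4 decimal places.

Answer: 2.2500

Derivation:
Step 0: x=[6.9000] v=[0.0000]
Step 1: x=[6.6750] v=[-0.9000]
Step 2: x=[6.2531] v=[-1.6875]
Step 3: x=[5.6871] v=[-2.2641]
Step 4: x=[5.0477] v=[-2.5577]
Step 5: x=[4.4148] v=[-2.5316]
Step 6: x=[3.8676] v=[-2.1890]
Step 7: x=[3.4744] v=[-1.5728]
Step 8: x=[3.2844] v=[-0.7600]
Step 9: x=[3.3214] v=[0.1478]
First v>=0 after going negative at step 9, time=2.2500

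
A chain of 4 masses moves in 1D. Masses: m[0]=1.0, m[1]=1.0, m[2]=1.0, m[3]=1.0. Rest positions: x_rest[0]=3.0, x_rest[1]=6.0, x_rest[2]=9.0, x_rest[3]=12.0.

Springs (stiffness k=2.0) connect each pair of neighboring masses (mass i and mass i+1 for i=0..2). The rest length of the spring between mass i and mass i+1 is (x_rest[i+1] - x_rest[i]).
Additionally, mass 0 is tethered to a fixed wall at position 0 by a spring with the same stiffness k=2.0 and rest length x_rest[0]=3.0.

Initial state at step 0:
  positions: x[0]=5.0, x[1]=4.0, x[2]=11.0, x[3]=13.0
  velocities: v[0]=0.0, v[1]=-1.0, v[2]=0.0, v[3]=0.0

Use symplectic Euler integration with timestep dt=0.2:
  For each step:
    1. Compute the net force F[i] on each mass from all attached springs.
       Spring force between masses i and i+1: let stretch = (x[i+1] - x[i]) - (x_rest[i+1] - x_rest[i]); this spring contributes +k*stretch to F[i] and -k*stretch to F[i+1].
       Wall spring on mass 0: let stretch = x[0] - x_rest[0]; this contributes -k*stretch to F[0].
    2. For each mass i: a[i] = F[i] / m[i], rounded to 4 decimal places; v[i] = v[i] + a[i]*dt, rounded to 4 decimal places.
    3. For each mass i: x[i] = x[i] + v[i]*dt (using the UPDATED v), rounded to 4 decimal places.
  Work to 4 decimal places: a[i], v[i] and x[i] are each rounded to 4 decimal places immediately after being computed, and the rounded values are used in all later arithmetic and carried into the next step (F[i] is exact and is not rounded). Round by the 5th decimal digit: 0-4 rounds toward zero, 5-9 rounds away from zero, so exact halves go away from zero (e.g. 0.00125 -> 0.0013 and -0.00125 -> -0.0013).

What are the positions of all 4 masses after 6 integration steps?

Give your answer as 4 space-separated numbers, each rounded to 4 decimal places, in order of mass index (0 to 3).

Step 0: x=[5.0000 4.0000 11.0000 13.0000] v=[0.0000 -1.0000 0.0000 0.0000]
Step 1: x=[4.5200 4.4400 10.6000 13.0800] v=[-2.4000 2.2000 -2.0000 0.4000]
Step 2: x=[3.6720 5.3792 9.9056 13.2016] v=[-4.2400 4.6960 -3.4720 0.6080]
Step 3: x=[2.6668 6.5439 9.1128 13.2995] v=[-5.0259 5.8237 -3.9642 0.4896]
Step 4: x=[1.7584 7.6040 8.4494 13.3025] v=[-4.5418 5.3004 -3.3171 0.0149]
Step 5: x=[1.1770 8.2641 8.1066 13.1572] v=[-2.9069 3.3003 -1.7140 -0.7263]
Step 6: x=[1.0684 8.3446 8.1804 12.8479] v=[-0.5429 0.4025 0.3692 -1.5465]

Answer: 1.0684 8.3446 8.1804 12.8479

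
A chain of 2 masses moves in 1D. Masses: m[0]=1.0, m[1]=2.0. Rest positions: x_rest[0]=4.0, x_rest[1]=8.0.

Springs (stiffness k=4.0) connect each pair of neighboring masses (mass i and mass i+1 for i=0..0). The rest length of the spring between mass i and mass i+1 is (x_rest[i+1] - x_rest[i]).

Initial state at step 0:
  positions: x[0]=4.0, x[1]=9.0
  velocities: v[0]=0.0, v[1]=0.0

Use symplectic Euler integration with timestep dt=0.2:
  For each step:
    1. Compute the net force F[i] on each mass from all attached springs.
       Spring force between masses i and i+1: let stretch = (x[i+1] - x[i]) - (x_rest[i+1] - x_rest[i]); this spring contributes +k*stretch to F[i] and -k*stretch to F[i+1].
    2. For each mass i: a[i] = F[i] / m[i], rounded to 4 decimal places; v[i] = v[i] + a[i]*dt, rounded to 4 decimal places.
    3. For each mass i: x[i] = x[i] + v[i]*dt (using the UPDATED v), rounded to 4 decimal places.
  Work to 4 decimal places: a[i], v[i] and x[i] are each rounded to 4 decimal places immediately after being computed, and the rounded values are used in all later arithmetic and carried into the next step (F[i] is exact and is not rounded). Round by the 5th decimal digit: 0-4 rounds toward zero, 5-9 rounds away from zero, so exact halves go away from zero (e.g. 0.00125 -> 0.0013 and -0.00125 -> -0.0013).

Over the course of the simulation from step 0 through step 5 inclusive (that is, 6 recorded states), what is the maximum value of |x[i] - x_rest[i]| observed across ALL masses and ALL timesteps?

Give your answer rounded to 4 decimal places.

Step 0: x=[4.0000 9.0000] v=[0.0000 0.0000]
Step 1: x=[4.1600 8.9200] v=[0.8000 -0.4000]
Step 2: x=[4.4416 8.7792] v=[1.4080 -0.7040]
Step 3: x=[4.7772 8.6114] v=[1.6781 -0.8390]
Step 4: x=[5.0863 8.4569] v=[1.5455 -0.7727]
Step 5: x=[5.2947 8.3527] v=[1.0420 -0.5209]
Max displacement = 1.2947

Answer: 1.2947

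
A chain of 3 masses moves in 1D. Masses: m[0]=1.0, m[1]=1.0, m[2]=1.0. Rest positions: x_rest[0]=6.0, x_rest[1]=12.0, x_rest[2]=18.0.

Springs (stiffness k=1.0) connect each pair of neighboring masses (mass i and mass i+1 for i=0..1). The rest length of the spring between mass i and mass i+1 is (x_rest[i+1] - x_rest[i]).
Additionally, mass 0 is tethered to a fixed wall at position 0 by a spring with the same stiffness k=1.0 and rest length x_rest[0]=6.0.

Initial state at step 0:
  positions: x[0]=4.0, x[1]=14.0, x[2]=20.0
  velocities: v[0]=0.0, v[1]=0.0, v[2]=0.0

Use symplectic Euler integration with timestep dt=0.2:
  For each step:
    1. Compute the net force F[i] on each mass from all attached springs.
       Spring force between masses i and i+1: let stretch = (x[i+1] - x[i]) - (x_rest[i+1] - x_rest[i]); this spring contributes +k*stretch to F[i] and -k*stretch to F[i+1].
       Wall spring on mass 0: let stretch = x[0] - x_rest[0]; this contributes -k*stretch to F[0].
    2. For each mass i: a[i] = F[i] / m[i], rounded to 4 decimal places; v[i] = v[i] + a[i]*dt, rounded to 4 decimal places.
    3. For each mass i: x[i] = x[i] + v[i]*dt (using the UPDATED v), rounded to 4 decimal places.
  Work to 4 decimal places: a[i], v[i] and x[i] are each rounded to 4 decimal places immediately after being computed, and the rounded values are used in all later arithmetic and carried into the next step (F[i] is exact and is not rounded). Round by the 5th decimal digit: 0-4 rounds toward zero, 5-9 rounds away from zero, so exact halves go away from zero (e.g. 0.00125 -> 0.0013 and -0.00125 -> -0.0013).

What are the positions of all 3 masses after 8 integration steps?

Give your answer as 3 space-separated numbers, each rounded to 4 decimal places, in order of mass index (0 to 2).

Answer: 8.4590 11.7127 19.1110

Derivation:
Step 0: x=[4.0000 14.0000 20.0000] v=[0.0000 0.0000 0.0000]
Step 1: x=[4.2400 13.8400 20.0000] v=[1.2000 -0.8000 0.0000]
Step 2: x=[4.6944 13.5424 19.9936] v=[2.2720 -1.4880 -0.0320]
Step 3: x=[5.3149 13.1489 19.9692] v=[3.1027 -1.9674 -0.1222]
Step 4: x=[6.0362 12.7149 19.9119] v=[3.6065 -2.1701 -0.2863]
Step 5: x=[6.7832 12.3016 19.8068] v=[3.7350 -2.0664 -0.5257]
Step 6: x=[7.4796 11.9678 19.6415] v=[3.4820 -1.6690 -0.8267]
Step 7: x=[8.0563 11.7614 19.4092] v=[2.8837 -1.0319 -1.1614]
Step 8: x=[8.4590 11.7127 19.1110] v=[2.0135 -0.2434 -1.4910]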